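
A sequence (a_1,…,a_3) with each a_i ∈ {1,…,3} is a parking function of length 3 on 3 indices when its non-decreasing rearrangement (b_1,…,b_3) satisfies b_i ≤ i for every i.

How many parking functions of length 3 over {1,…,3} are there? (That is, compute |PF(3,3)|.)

|PF| = (4−3)·4^(3−1) = 1 · 16 = 16 [KW]
Check (1,2,1) → sorted (1,1,2): b_i ≤ i ∀i, a PF.

16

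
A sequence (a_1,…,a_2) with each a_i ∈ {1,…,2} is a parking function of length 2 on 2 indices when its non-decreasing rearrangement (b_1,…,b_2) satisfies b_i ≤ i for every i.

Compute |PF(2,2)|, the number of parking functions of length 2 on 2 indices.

#PF = (2+1−2)·(2+1)^{2−1} = 1×3 = 3 (Konheim–Weiss)
Check (1,1) → sorted (1,1): b_i ≤ i ∀i, a PF.

3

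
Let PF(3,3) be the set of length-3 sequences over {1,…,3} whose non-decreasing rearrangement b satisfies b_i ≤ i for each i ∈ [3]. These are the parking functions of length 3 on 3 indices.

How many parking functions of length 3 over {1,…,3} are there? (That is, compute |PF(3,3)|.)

16

|PF| = (4−3)·4^(3−1) = 1 · 16 = 16
One tuple (1,2,1) → sorted (1,1,2): b_i ≤ i ∀i, a PF.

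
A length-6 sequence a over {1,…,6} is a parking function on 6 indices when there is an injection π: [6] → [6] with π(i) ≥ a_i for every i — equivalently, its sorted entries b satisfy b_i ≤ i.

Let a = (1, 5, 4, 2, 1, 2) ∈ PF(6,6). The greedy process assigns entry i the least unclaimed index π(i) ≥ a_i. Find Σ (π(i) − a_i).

Σπ(i) = 1+…+6 = 21; Σa = 1+5+4+2+1+2 = 15; disp = 21−15 = 6.

6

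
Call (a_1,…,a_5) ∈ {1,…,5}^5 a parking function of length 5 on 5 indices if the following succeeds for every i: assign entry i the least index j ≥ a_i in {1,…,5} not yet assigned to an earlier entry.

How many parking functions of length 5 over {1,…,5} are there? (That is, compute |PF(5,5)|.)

Count = (5−5+1)·(5+1)^(5−1) = 1 · 1296 = 1296 (Konheim–Weiss)
Example (1,3,1,2,2) → sorted (1,1,2,2,3): b_i ≤ i ∀i, a PF.

1296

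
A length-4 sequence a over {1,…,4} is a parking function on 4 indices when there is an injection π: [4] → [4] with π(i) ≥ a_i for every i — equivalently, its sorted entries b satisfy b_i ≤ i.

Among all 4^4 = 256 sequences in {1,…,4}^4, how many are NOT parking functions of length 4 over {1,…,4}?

131

|PF| = (4−4+1)·(4+1)^(4−1) = 1·125 = 125 (Pollak)
Example (3,3,4,4) → sorted (3,3,4,4): b_1=3>1, not a PF.
Total 256; non-PF = 256−125 = 131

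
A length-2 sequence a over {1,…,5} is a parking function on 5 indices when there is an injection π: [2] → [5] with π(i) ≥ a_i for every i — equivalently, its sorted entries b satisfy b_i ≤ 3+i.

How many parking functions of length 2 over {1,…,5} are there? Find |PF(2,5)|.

|PF(2,5)| = (6−2)·6^(2−1) = 4·6 = 24 (Pollak)
One tuple (4,3) → sorted (3,4): b_i ≤ 3+i ∀i, a PF.

24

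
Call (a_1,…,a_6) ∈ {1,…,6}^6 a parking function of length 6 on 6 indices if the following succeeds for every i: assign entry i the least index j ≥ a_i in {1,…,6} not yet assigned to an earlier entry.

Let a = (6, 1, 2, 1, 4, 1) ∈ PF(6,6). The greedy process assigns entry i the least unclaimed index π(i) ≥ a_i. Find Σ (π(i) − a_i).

6

Σπ = 21 ({1..6} each once); Σa = 6+1+2+1+4+1 = 15; disp = 21−15 = 6.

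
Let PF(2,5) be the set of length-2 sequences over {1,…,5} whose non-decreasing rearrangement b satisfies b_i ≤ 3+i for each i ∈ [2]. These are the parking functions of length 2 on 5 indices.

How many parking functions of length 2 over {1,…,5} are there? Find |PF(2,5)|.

#PF = 4·6^1 = 4×6 = 24 (Konheim–Weiss)
Check (1,1) → sorted (1,1): b_i ≤ 3+i ∀i, a PF.

24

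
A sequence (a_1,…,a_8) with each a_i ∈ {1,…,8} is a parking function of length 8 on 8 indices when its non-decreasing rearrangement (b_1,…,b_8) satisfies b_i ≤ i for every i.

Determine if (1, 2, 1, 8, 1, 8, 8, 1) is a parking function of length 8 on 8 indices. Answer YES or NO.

Order a: b = (1, 1, 1, 1, 2, 8, 8, 8).
  b_1=1 ≤ 1
  b_2=1 ≤ 2
  b_3=1 ≤ 3
  b_4=1 ≤ 4
  b_5=2 ≤ 5
  b_6=8 > 6
  fails at i=6 ⇒ NO

NO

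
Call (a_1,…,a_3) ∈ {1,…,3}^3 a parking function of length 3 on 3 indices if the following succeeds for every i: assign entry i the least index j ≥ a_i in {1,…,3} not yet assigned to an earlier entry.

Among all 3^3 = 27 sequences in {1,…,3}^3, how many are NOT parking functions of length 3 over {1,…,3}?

Count = 1·4^2 = 1·16 = 16 (Pollak)
Check (2,2,3) → sorted (2,2,3): b_1=2>1, not a PF.
So 27 − 16 = 11 fail.

11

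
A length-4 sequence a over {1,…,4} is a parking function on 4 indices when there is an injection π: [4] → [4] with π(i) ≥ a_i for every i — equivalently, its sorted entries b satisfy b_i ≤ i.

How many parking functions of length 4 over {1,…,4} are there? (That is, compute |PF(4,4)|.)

Count = (4−4+1)·(4+1)^(4−1) = 1·125 = 125 [KW]
One tuple (4,1,3,1) → sorted (1,1,3,4): b_i ≤ i ∀i, a PF.

125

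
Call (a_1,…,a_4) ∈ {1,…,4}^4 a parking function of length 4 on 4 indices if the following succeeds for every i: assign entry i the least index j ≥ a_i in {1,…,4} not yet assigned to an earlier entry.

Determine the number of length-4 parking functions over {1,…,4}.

Count = 1·5^3 = 1·125 = 125 (Pollak)
E.g. (3,1,2,2) → sorted (1,2,2,3): b_i ≤ i ∀i, a PF.

125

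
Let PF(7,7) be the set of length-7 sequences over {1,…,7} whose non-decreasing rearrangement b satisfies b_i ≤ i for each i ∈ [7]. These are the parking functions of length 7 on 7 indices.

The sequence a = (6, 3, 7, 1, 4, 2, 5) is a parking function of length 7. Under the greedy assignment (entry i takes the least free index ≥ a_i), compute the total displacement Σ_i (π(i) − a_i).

0

Σπ = 7·8/2 = 28 (π permutes [7]); Σa = 6+3+7+1+4+2+5 = 28; disp = 28−28 = 0.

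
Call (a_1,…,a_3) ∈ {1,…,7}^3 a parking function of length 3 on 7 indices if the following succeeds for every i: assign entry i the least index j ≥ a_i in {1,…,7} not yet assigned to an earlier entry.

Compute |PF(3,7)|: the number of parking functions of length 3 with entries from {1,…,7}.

320

|PF(3,7)| = (7−3+1)·(7+1)^(3−1) = 5 · 64 = 320 (Konheim–Weiss)
Check (3,5,1) → sorted (1,3,5): b_i ≤ 4+i ∀i, a PF.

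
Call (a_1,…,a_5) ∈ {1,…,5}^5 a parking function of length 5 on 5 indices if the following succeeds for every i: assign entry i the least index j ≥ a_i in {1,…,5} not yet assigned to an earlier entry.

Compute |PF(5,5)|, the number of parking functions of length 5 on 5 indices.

|PF| = (6−5)·6^(5−1) = 1×1296 = 1296 [KW]
E.g. (3,2,5,1,4) → sorted (1,2,3,4,5): b_i ≤ i ∀i, a PF.

1296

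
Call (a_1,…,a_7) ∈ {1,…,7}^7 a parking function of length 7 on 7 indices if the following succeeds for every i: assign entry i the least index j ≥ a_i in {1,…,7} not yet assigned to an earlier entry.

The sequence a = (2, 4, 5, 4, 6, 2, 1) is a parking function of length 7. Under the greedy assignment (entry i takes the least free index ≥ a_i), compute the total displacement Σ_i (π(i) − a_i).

Σπ(i) = 1+…+7 = 28; Σa = 2+4+5+4+6+2+1 = 24; disp = 28−24 = 4.

4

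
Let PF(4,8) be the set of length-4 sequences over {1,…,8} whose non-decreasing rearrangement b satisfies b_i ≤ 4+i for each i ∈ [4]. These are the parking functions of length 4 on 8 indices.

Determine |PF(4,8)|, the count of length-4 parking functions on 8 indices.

|PF| = (8+1−4)·(8+1)^{4−1} = 5 · 729 = 3645 (Konheim–Weiss)
One tuple (3,2,7,1) → sorted (1,2,3,7): b_i ≤ 4+i ∀i, a PF.

3645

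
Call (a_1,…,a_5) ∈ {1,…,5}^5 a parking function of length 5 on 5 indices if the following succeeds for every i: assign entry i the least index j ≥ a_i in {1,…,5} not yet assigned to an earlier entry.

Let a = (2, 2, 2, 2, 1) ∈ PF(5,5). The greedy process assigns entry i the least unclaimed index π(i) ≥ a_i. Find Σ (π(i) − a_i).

6

Σπ = 15 ({1..5} each once); Σa = 2+2+2+2+1 = 9; disp = 15−9 = 6.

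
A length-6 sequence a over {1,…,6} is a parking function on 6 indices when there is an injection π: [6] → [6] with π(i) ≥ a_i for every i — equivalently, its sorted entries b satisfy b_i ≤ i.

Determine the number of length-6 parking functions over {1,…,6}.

Count = (6−6+1)·(6+1)^(6−1) = 1 · 16807 = 16807 (Pollak)
Example (3,2,5,3,2,1) → sorted (1,2,2,3,3,5): b_i ≤ i ∀i, a PF.

16807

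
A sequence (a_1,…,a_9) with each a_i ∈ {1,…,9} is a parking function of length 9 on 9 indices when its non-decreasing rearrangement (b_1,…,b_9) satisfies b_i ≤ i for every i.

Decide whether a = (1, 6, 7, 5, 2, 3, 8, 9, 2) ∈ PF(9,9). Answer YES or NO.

YES

Rearranged: b = (1, 2, 2, 3, 5, 6, 7, 8, 9).
  b_1=1 ≤ 1
  b_2=2 ≤ 2
  b_3=2 ≤ 3
  b_4=3 ≤ 4
  b_5=5 ≤ 5
  b_6=6 ≤ 6
  b_7=7 ≤ 7
  b_8=8 ≤ 8
  b_9=9 ≤ 9
All bounds hold ⇒ YES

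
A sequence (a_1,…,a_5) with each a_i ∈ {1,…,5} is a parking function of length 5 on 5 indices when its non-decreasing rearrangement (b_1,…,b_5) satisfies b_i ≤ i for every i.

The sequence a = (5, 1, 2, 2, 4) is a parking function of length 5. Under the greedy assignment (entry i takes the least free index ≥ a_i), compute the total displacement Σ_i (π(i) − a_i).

Σπ = 5·6/2 = 15 (π permutes [5]); Σa = 5+1+2+2+4 = 14; disp = 15−14 = 1.

1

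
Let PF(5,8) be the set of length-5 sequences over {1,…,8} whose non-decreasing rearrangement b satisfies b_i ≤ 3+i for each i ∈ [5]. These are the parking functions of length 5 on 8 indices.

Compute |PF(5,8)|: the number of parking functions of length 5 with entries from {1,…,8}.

#PF = 4·9^4 = 4·6561 = 26244 (Pollak)
E.g. (6,2,5,8,4) → sorted (2,4,5,6,8): b_i ≤ 3+i ∀i, a PF.

26244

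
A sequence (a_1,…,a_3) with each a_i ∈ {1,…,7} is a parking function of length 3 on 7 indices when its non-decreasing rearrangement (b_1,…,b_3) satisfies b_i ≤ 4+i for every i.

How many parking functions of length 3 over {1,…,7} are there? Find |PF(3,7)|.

320

Count = (7+1−3)·(7+1)^{3−1} = 5·64 = 320 (Konheim–Weiss)
E.g. (6,1,5) → sorted (1,5,6): b_i ≤ 4+i ∀i, a PF.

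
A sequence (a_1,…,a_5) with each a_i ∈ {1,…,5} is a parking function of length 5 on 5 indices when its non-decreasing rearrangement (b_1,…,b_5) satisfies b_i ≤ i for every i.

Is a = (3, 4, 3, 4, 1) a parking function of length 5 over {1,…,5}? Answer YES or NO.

Sorted: b = (1, 3, 3, 4, 4).
  b_1=1 ≤ 1
  b_2=3 > 2
  fails at i=2 ⇒ NO

NO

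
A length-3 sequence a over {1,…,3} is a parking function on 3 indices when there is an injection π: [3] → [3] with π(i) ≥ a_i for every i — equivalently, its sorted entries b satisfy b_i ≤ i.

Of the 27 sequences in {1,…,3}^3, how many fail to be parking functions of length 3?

|PF(3,3)| = (3+1−3)·(3+1)^{3−1} = 1·16 = 16 [KW]
One tuple (2,3,3) → sorted (2,3,3): b_1=2>1, not a PF.
So 27 − 16 = 11 fail.

11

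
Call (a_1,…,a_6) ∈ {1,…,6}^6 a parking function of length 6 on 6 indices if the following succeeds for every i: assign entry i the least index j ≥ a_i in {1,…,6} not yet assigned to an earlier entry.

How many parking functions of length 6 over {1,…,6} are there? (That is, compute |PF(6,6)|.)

Count = (6+1−6)·(6+1)^{6−1} = 1·16807 = 16807 (Konheim–Weiss)
Check (1,5,3,6,1,1) → sorted (1,1,1,3,5,6): b_i ≤ i ∀i, a PF.

16807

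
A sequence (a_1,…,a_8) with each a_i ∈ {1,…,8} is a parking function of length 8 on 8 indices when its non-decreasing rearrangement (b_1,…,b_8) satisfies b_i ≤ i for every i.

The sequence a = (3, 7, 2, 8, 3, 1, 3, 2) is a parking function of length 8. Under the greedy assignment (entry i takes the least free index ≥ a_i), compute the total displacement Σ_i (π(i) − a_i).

7

Σπ = 8·9/2 = 36 (π permutes [8]); Σa = 3+7+2+8+3+1+3+2 = 29; disp = 36−29 = 7.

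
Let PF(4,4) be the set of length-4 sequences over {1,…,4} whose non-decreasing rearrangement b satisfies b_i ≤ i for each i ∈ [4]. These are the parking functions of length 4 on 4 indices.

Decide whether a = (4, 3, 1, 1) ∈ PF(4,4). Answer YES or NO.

Sorted: b = (1, 1, 3, 4).
  b_1=1 ≤ 1
  b_2=1 ≤ 2
  b_3=3 ≤ 3
  b_4=4 ≤ 4
All bounds hold ⇒ YES

YES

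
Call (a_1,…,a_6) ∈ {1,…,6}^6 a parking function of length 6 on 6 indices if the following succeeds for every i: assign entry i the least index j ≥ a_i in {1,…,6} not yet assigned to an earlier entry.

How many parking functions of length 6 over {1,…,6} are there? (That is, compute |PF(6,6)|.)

|PF| = 1·7^5 = 1 · 16807 = 16807 (Konheim–Weiss)
E.g. (3,5,1,3,5,2) → sorted (1,2,3,3,5,5): b_i ≤ i ∀i, a PF.

16807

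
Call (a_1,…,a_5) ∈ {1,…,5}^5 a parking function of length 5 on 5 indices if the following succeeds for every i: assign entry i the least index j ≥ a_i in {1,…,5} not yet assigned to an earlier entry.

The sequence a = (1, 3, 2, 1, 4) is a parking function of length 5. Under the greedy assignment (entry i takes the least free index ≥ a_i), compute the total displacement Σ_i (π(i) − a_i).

4

Σπ = 5·6/2 = 15 (π permutes [5]); Σa = 1+3+2+1+4 = 11; disp = 15−11 = 4.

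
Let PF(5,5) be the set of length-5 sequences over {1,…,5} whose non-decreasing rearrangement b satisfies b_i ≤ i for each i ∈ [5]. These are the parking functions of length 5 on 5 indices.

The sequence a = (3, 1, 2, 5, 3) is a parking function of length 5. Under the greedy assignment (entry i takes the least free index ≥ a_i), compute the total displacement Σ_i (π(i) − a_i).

1

Σπ = 15 ({1..5} each once); Σa = 3+1+2+5+3 = 14; disp = 15−14 = 1.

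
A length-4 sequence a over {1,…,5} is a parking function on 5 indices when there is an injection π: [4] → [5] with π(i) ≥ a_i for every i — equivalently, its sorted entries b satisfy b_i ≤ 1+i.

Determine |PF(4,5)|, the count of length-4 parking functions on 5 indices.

432

#PF = (5−4+1)·(5+1)^(4−1) = 2·216 = 432 (Pollak)
E.g. (5,4,1,1) → sorted (1,1,4,5): b_i ≤ 1+i ∀i, a PF.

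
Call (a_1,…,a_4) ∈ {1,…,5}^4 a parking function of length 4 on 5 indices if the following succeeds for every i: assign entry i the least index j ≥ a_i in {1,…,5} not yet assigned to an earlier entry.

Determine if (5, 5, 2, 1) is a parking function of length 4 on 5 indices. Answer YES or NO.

Sorted: b = (1, 2, 5, 5).
  b_1=1 ≤ 2
  b_2=2 ≤ 3
  b_3=5 > 4
  fails at i=3 ⇒ NO

NO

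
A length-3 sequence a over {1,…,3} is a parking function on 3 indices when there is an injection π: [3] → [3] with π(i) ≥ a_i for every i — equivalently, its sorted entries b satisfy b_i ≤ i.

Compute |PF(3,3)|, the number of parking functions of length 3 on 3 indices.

16

|PF(3,3)| = (3−3+1)·(3+1)^(3−1) = 1×16 = 16 (Pollak)
Check (1,1,1) → sorted (1,1,1): b_i ≤ i ∀i, a PF.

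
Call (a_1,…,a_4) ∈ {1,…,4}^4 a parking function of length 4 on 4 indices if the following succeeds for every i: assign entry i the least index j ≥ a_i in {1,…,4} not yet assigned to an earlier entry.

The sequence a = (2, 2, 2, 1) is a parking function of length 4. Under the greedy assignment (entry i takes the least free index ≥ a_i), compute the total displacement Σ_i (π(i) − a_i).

3

Σπ = 10 ({1..4} each once); Σa = 2+2+2+1 = 7; disp = 10−7 = 3.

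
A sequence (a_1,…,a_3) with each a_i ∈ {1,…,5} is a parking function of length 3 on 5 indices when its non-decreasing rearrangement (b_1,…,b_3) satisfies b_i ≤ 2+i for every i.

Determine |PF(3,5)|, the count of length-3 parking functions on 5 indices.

|PF| = (6−3)·6^(3−1) = 3 · 36 = 108 (Pollak)
One tuple (4,3,1) → sorted (1,3,4): b_i ≤ 2+i ∀i, a PF.

108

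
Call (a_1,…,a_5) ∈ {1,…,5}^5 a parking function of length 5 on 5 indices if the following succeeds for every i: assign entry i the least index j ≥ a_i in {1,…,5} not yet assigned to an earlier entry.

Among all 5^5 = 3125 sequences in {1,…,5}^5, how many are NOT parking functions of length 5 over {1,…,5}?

1829

#PF = (6−5)·6^(5−1) = 1·1296 = 1296 (Pollak)
One tuple (4,4,1,5,3) → sorted (1,3,4,4,5): b_2=3>2, not a PF.
Total 3125; non-PF = 3125−1296 = 1829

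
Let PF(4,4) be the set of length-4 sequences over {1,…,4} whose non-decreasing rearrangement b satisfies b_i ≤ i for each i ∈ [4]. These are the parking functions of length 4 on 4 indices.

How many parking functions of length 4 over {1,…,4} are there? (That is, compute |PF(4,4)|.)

#PF = 1·5^3 = 1 · 125 = 125 [KW]
One tuple (3,1,4,2) → sorted (1,2,3,4): b_i ≤ i ∀i, a PF.

125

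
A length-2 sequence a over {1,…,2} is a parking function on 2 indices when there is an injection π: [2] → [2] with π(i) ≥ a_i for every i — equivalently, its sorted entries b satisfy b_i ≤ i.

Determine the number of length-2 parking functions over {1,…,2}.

3

|PF(2,2)| = (2+1−2)·(2+1)^{2−1} = 1×3 = 3 (Pollak)
Check (1,1) → sorted (1,1): b_i ≤ i ∀i, a PF.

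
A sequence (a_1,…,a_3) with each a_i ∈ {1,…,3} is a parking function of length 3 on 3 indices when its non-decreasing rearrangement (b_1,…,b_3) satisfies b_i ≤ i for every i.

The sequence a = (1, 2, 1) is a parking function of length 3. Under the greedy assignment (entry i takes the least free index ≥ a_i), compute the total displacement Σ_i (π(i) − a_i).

Σπ = 6 ({1..3} each once); Σa = 1+2+1 = 4; disp = 6−4 = 2.

2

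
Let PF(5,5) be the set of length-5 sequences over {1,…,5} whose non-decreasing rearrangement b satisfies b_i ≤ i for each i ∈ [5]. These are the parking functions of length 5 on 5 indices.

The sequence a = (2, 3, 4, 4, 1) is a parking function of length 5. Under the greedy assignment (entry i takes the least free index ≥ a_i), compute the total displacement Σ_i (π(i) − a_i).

Σπ = 15 ({1..5} each once); Σa = 2+3+4+4+1 = 14; disp = 15−14 = 1.

1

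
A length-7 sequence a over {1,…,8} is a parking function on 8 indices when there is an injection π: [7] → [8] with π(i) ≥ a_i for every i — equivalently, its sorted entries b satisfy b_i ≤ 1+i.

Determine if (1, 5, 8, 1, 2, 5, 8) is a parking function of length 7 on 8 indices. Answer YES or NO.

Rearranged: b = (1, 1, 2, 5, 5, 8, 8).
  b_1=1 ≤ 2
  b_2=1 ≤ 3
  b_3=2 ≤ 4
  b_4=5 ≤ 5
  b_5=5 ≤ 6
  b_6=8 > 7
  fails at i=6 ⇒ NO

NO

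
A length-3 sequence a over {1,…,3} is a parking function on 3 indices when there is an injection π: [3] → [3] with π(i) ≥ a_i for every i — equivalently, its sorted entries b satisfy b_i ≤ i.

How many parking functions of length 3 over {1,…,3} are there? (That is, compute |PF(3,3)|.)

16

Count = (4−3)·4^(3−1) = 1·16 = 16 (Konheim–Weiss)
E.g. (1,2,3) → sorted (1,2,3): b_i ≤ i ∀i, a PF.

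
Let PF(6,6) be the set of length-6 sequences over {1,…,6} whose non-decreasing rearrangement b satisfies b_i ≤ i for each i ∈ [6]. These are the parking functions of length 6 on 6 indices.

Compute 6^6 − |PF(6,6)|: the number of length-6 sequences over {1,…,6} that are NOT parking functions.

29849

|PF| = 1·7^5 = 1·16807 = 16807 (Pollak)
E.g. (6,6,4,6,2,6) → sorted (2,4,6,6,6,6): b_1=2>1, not a PF.
So 46656 − 16807 = 29849 fail.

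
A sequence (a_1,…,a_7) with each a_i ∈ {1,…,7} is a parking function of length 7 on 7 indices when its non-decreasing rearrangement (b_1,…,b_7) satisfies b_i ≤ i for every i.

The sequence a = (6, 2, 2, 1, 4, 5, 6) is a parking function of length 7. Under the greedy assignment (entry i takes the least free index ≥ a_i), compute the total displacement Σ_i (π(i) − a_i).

Σπ(i) = 1+…+7 = 28; Σa = 6+2+2+1+4+5+6 = 26; disp = 28−26 = 2.

2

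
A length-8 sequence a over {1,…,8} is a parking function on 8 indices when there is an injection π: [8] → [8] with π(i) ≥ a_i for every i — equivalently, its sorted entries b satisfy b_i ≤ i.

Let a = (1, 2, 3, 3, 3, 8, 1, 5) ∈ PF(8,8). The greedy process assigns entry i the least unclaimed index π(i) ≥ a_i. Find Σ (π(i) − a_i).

10

Σπ(i) = 1+…+8 = 36; Σa = 1+2+3+3+3+8+1+5 = 26; disp = 36−26 = 10.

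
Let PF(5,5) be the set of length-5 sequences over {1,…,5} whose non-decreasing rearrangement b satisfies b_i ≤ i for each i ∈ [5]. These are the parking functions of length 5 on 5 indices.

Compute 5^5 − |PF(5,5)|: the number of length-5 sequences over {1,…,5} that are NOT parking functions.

Count = (6−5)·6^(5−1) = 1×1296 = 1296 [KW]
Example (4,4,4,5,4) → sorted (4,4,4,4,5): b_1=4>1, not a PF.
Total 3125; non-PF = 3125−1296 = 1829

1829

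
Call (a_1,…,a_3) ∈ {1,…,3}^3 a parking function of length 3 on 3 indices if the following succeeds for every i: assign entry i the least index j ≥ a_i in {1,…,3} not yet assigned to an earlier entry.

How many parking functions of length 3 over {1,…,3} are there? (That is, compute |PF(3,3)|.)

|PF| = (3+1−3)·(3+1)^{3−1} = 1 · 16 = 16 (Pollak)
One tuple (1,1,3) → sorted (1,1,3): b_i ≤ i ∀i, a PF.

16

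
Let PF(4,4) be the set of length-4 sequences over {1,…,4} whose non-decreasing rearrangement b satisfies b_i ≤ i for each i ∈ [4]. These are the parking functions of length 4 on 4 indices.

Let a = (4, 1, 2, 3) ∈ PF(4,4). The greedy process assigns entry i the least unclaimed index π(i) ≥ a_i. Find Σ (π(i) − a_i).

Σπ(i) = 1+…+4 = 10; Σa = 4+1+2+3 = 10; disp = 10−10 = 0.

0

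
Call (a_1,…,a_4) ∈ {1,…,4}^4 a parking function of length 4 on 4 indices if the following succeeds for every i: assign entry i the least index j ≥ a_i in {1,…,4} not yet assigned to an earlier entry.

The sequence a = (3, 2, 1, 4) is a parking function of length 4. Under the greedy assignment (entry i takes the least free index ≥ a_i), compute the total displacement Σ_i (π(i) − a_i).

Σπ(i) = 1+…+4 = 10; Σa = 3+2+1+4 = 10; disp = 10−10 = 0.

0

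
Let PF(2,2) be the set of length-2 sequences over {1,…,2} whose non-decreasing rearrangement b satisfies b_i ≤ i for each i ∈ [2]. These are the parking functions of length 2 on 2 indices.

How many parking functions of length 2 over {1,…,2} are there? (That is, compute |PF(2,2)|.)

#PF = (3−2)·3^(2−1) = 1 · 3 = 3 (Konheim–Weiss)
E.g. (1,2) → sorted (1,2): b_i ≤ i ∀i, a PF.

3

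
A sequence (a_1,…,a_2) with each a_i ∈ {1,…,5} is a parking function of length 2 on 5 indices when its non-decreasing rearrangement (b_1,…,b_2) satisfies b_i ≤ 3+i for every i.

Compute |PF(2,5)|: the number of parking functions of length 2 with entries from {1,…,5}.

|PF| = (5+1−2)·(5+1)^{2−1} = 4 · 6 = 24 (Pollak)
Example (2,3) → sorted (2,3): b_i ≤ 3+i ∀i, a PF.

24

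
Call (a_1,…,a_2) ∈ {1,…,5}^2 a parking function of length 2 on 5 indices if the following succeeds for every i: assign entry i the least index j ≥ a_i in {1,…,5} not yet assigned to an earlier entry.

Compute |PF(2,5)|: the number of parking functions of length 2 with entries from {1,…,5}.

#PF = (5+1−2)·(5+1)^{2−1} = 4 · 6 = 24 (Konheim–Weiss)
One tuple (2,1) → sorted (1,2): b_i ≤ 3+i ∀i, a PF.

24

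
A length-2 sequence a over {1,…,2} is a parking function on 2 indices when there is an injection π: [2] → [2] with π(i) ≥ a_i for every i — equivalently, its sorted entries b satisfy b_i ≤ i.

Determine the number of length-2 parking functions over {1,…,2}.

3

Count = (2+1−2)·(2+1)^{2−1} = 1×3 = 3
Example (2,1) → sorted (1,2): b_i ≤ i ∀i, a PF.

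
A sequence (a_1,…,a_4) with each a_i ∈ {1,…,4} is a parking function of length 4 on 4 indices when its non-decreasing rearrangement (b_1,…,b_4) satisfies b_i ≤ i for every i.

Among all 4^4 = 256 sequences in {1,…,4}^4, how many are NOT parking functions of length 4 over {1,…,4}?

#PF = (4−4+1)·(4+1)^(4−1) = 1 · 125 = 125 (Konheim–Weiss)
Example (3,3,2,4) → sorted (2,3,3,4): b_1=2>1, not a PF.
So 256 − 125 = 131 fail.

131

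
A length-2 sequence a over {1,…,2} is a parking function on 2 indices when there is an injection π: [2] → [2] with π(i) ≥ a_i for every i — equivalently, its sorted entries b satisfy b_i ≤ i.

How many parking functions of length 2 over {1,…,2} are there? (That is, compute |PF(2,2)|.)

3

|PF(2,2)| = 1·3^1 = 1·3 = 3 [KW]
Check (1,1) → sorted (1,1): b_i ≤ i ∀i, a PF.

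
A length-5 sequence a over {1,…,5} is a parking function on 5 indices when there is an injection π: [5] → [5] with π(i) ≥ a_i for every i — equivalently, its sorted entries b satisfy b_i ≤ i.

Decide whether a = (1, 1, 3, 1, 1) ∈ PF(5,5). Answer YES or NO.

Sorted: b = (1, 1, 1, 1, 3).
  b_1=1 ≤ 1
  b_2=1 ≤ 2
  b_3=1 ≤ 3
  b_4=1 ≤ 4
  b_5=3 ≤ 5
All bounds hold ⇒ YES

YES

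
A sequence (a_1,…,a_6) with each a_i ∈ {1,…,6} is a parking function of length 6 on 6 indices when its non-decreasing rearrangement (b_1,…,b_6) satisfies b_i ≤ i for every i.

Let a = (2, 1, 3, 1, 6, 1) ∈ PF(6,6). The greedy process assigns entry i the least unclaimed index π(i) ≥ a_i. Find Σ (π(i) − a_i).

7

Σπ = 6·7/2 = 21 (π permutes [6]); Σa = 2+1+3+1+6+1 = 14; disp = 21−14 = 7.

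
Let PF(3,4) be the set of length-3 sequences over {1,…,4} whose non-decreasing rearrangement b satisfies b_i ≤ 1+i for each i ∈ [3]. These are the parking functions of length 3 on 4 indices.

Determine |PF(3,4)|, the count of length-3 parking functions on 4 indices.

50

|PF| = (4+1−3)·(4+1)^{3−1} = 2 · 25 = 50 (Konheim–Weiss)
Example (3,1,4) → sorted (1,3,4): b_i ≤ 1+i ∀i, a PF.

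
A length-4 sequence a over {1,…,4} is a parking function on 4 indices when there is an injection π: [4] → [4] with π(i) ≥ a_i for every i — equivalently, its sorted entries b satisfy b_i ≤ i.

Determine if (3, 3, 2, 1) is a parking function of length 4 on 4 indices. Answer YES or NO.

Sorted: b = (1, 2, 3, 3).
  b_1=1 ≤ 1
  b_2=2 ≤ 2
  b_3=3 ≤ 3
  b_4=3 ≤ 4
All bounds hold ⇒ YES

YES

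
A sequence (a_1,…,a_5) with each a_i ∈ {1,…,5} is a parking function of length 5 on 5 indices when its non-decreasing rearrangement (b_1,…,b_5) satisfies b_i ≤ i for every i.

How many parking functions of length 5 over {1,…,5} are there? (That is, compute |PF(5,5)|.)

Count = (5+1−5)·(5+1)^{5−1} = 1·1296 = 1296
One tuple (5,2,2,1,1) → sorted (1,1,2,2,5): b_i ≤ i ∀i, a PF.

1296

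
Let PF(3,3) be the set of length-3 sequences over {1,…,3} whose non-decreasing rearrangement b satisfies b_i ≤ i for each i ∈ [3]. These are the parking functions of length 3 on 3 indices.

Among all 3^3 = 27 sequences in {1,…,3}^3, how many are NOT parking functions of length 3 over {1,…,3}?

Count = 1·4^2 = 1·16 = 16
One tuple (3,2,2) → sorted (2,2,3): b_1=2>1, not a PF.
3^3 − 16 = 27 − 16 = 11

11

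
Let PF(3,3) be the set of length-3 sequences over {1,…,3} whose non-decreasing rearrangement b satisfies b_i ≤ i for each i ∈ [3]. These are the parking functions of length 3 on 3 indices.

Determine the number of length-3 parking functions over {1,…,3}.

16

|PF| = (3−3+1)·(3+1)^(3−1) = 1 · 16 = 16 (Konheim–Weiss)
Example (1,3,2) → sorted (1,2,3): b_i ≤ i ∀i, a PF.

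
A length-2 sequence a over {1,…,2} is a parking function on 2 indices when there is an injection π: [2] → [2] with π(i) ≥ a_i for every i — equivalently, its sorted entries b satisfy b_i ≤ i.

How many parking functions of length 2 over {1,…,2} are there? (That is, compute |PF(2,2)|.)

3

Count = (2−2+1)·(2+1)^(2−1) = 1·3 = 3
Check (2,1) → sorted (1,2): b_i ≤ i ∀i, a PF.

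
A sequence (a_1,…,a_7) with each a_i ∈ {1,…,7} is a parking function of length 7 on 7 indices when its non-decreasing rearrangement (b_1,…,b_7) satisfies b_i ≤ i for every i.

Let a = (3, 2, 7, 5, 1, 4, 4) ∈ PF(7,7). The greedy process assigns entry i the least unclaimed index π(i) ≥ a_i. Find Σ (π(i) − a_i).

2

Σπ = 28 ({1..7} each once); Σa = 3+2+7+5+1+4+4 = 26; disp = 28−26 = 2.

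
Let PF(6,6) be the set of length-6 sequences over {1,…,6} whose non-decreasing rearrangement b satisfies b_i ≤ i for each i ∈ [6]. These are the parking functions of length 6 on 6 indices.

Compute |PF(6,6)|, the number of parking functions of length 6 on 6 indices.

|PF(6,6)| = (6+1−6)·(6+1)^{6−1} = 1·16807 = 16807
One tuple (1,1,2,2,2,3) → sorted (1,1,2,2,2,3): b_i ≤ i ∀i, a PF.

16807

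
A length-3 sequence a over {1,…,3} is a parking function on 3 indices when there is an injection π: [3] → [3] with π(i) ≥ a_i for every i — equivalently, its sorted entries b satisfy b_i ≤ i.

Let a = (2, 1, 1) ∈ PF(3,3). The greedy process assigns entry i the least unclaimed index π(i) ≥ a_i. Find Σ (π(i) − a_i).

2

Σπ = 3·4/2 = 6 (π permutes [3]); Σa = 2+1+1 = 4; disp = 6−4 = 2.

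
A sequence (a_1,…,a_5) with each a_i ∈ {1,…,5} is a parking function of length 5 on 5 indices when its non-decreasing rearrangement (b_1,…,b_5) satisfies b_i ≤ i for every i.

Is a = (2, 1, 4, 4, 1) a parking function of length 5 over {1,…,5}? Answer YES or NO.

Order a: b = (1, 1, 2, 4, 4).
  b_1=1 ≤ 1
  b_2=1 ≤ 2
  b_3=2 ≤ 3
  b_4=4 ≤ 4
  b_5=4 ≤ 5
All bounds hold ⇒ YES

YES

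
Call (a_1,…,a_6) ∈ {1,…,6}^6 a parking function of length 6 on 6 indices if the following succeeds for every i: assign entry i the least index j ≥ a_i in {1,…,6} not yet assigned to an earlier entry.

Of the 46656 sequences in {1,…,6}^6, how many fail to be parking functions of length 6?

|PF| = 1·7^5 = 1·16807 = 16807
One tuple (2,3,4,4,6,3) → sorted (2,3,3,4,4,6): b_1=2>1, not a PF.
Total 46656; non-PF = 46656−16807 = 29849

29849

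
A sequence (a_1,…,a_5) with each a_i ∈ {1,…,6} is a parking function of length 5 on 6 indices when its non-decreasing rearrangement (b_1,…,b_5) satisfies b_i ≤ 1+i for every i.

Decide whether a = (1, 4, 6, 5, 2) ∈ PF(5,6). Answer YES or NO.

YES

Sorted: b = (1, 2, 4, 5, 6).
  b_1=1 ≤ 2
  b_2=2 ≤ 3
  b_3=4 ≤ 4
  b_4=5 ≤ 5
  b_5=6 ≤ 6
All bounds hold ⇒ YES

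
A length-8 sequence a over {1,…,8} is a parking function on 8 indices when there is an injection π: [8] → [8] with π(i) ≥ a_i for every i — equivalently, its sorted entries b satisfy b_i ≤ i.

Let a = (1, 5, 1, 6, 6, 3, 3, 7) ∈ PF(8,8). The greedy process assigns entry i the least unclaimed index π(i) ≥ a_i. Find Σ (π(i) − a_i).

Σπ = 8·9/2 = 36 (π permutes [8]); Σa = 1+5+1+6+6+3+3+7 = 32; disp = 36−32 = 4.

4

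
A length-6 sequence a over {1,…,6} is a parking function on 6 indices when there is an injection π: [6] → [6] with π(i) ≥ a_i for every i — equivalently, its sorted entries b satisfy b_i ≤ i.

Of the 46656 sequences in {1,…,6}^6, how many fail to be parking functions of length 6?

|PF(6,6)| = 1·7^5 = 1 · 16807 = 16807 [KW]
Example (3,6,3,2,3,6) → sorted (2,3,3,3,6,6): b_1=2>1, not a PF.
6^6 − 16807 = 46656 − 16807 = 29849

29849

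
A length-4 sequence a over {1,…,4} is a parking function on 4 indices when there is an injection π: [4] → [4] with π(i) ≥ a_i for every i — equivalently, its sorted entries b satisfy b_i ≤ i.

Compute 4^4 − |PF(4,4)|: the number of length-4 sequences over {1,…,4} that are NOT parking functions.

|PF(4,4)| = (5−4)·5^(4−1) = 1 · 125 = 125
Check (3,4,3,4) → sorted (3,3,4,4): b_1=3>1, not a PF.
4^4 − 125 = 256 − 125 = 131

131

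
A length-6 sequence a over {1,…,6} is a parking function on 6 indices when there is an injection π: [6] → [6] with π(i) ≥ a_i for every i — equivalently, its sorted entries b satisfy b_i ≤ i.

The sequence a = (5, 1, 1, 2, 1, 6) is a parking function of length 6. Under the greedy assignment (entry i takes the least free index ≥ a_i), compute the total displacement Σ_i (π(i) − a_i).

Σπ(i) = 1+…+6 = 21; Σa = 5+1+1+2+1+6 = 16; disp = 21−16 = 5.

5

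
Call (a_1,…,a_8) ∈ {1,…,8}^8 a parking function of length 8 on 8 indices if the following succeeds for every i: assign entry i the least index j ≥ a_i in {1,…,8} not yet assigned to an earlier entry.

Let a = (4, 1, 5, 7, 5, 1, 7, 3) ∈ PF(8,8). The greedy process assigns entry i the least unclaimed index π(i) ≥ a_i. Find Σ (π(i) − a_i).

3

Σπ = 8·9/2 = 36 (π permutes [8]); Σa = 4+1+5+7+5+1+7+3 = 33; disp = 36−33 = 3.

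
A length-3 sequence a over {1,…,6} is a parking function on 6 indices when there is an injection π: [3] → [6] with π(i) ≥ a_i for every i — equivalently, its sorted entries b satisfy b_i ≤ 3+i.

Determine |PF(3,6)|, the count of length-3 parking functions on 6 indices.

|PF| = (6+1−3)·(6+1)^{3−1} = 4·49 = 196 (Konheim–Weiss)
Example (4,6,5) → sorted (4,5,6): b_i ≤ 3+i ∀i, a PF.

196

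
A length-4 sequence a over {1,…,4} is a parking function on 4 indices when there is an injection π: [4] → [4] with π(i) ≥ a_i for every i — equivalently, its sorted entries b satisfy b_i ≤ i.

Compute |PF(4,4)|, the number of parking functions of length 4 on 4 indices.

125

|PF(4,4)| = (5−4)·5^(4−1) = 1·125 = 125 [KW]
E.g. (1,2,1,4) → sorted (1,1,2,4): b_i ≤ i ∀i, a PF.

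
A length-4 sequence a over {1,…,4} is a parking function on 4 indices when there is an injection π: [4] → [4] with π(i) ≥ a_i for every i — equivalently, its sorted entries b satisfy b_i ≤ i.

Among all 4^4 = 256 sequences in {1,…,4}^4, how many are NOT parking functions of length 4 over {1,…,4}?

131

|PF(4,4)| = (5−4)·5^(4−1) = 1·125 = 125 [KW]
Example (2,2,2,3) → sorted (2,2,2,3): b_1=2>1, not a PF.
So 256 − 125 = 131 fail.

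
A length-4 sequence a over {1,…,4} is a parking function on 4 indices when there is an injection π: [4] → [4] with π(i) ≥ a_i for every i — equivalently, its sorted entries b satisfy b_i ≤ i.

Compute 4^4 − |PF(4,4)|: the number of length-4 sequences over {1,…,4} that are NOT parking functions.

131

#PF = (5−4)·5^(4−1) = 1×125 = 125 (Pollak)
Example (2,4,4,4) → sorted (2,4,4,4): b_1=2>1, not a PF.
So 256 − 125 = 131 fail.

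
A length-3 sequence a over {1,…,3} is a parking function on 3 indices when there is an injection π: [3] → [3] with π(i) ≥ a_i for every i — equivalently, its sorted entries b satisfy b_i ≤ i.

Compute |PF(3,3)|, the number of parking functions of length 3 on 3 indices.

16

Count = (3−3+1)·(3+1)^(3−1) = 1×16 = 16 (Konheim–Weiss)
Example (2,2,1) → sorted (1,2,2): b_i ≤ i ∀i, a PF.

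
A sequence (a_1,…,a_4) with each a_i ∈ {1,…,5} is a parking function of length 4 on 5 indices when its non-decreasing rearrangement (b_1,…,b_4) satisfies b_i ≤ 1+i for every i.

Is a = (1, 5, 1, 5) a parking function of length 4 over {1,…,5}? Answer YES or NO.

Sorted: b = (1, 1, 5, 5).
  b_1=1 ≤ 2
  b_2=1 ≤ 3
  b_3=5 > 4
  fails at i=3 ⇒ NO

NO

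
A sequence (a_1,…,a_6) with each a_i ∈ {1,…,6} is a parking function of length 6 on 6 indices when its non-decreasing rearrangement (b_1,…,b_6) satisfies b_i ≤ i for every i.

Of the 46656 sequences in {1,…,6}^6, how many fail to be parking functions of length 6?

29849

|PF| = 1·7^5 = 1 · 16807 = 16807
E.g. (5,6,4,4,5,5) → sorted (4,4,5,5,5,6): b_1=4>1, not a PF.
6^6 − 16807 = 46656 − 16807 = 29849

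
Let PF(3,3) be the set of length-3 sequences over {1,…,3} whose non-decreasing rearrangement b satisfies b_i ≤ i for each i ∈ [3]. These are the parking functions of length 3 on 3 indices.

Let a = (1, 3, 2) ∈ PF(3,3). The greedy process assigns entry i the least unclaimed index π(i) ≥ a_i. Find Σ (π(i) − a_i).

0

Σπ = 3·4/2 = 6 (π permutes [3]); Σa = 1+3+2 = 6; disp = 6−6 = 0.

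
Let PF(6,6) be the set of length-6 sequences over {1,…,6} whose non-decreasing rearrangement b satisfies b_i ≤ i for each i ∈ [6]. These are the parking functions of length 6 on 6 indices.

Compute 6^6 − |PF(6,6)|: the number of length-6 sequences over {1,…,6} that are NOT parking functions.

29849

Count = (6+1−6)·(6+1)^{6−1} = 1 · 16807 = 16807 (Konheim–Weiss)
Check (3,4,4,4,3,2) → sorted (2,3,3,4,4,4): b_1=2>1, not a PF.
So 46656 − 16807 = 29849 fail.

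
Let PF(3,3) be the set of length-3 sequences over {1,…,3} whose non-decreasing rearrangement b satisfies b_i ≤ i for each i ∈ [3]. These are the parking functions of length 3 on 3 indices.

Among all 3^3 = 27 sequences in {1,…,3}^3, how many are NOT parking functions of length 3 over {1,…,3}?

|PF| = (4−3)·4^(3−1) = 1 · 16 = 16 [KW]
One tuple (2,3,3) → sorted (2,3,3): b_1=2>1, not a PF.
3^3 − 16 = 27 − 16 = 11

11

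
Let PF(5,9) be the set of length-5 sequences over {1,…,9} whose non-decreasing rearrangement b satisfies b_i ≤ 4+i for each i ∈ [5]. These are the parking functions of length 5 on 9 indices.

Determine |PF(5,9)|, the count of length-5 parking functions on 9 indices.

50000

Count = (9+1−5)·(9+1)^{5−1} = 5 · 10000 = 50000 (Pollak)
One tuple (1,6,9,7,5) → sorted (1,5,6,7,9): b_i ≤ 4+i ∀i, a PF.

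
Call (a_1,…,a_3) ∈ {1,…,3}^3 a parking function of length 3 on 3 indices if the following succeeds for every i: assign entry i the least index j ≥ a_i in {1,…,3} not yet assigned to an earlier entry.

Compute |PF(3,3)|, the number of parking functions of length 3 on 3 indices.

16

|PF(3,3)| = (4−3)·4^(3−1) = 1·16 = 16 (Pollak)
E.g. (1,3,2) → sorted (1,2,3): b_i ≤ i ∀i, a PF.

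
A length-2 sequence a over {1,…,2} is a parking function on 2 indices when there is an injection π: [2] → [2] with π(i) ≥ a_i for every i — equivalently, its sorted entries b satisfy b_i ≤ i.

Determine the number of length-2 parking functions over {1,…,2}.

3

Count = (2+1−2)·(2+1)^{2−1} = 1·3 = 3 (Pollak)
E.g. (1,2) → sorted (1,2): b_i ≤ i ∀i, a PF.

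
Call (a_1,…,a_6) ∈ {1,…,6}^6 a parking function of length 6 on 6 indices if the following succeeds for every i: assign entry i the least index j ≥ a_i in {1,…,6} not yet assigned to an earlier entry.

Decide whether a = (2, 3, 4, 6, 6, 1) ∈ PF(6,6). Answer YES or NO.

NO

Rearranged: b = (1, 2, 3, 4, 6, 6).
  b_1=1 ≤ 1
  b_2=2 ≤ 2
  b_3=3 ≤ 3
  b_4=4 ≤ 4
  b_5=6 > 5
  fails at i=5 ⇒ NO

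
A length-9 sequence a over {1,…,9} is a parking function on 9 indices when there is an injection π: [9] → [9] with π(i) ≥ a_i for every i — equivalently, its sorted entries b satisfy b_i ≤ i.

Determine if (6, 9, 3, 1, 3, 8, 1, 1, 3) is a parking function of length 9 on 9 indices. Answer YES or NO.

YES

Order a: b = (1, 1, 1, 3, 3, 3, 6, 8, 9).
  b_1=1 ≤ 1
  b_2=1 ≤ 2
  b_3=1 ≤ 3
  b_4=3 ≤ 4
  b_5=3 ≤ 5
  b_6=3 ≤ 6
  b_7=6 ≤ 7
  b_8=8 ≤ 8
  b_9=9 ≤ 9
All bounds hold ⇒ YES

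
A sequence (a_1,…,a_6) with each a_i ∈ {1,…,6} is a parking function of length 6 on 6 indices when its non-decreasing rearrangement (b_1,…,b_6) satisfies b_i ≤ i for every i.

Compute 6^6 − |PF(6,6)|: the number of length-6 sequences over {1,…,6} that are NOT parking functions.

29849

Count = 1·7^5 = 1×16807 = 16807
Check (2,3,3,6,5,4) → sorted (2,3,3,4,5,6): b_1=2>1, not a PF.
So 46656 − 16807 = 29849 fail.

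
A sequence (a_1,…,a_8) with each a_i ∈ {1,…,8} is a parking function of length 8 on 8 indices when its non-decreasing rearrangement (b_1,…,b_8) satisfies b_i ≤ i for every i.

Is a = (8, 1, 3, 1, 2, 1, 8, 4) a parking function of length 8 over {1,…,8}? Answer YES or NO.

NO

Rearranged: b = (1, 1, 1, 2, 3, 4, 8, 8).
  b_1=1 ≤ 1
  b_2=1 ≤ 2
  b_3=1 ≤ 3
  b_4=2 ≤ 4
  b_5=3 ≤ 5
  b_6=4 ≤ 6
  b_7=8 > 7
  fails at i=7 ⇒ NO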